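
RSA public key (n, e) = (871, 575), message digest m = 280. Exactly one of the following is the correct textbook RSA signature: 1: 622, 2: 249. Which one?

Candidate 1: 622^2 = 386884 ≡ 160; 622^4 ≡ 160^2 = 25600 ≡ 341; 622^8 ≡ 341^2 = 116281 ≡ 438; 622^16 ≡ 438^2 = 191844 ≡ 224; 622^32 ≡ 224^2 = 50176 ≡ 529; 622^64 ≡ 529^2 = 279841 ≡ 250; 622^128 ≡ 250^2 = 62500 ≡ 659; 622^256 ≡ 659^2 = 434281 ≡ 523; 622^512 ≡ 523^2 = 273529 ≡ 35; 575 = 512 + 32 + 16 + 8 + 4 + 2 + 1, so 622^575 ≡ 35·529·224·438·341·160·622 ≡ 591 (mod 871)
Candidate 2: 249^2 = 62001 ≡ 160; 249^4 ≡ 160^2 = 25600 ≡ 341; 249^8 ≡ 341^2 = 116281 ≡ 438; 249^16 ≡ 438^2 = 191844 ≡ 224; 249^32 ≡ 224^2 = 50176 ≡ 529; 249^64 ≡ 529^2 = 279841 ≡ 250; 249^128 ≡ 250^2 = 62500 ≡ 659; 249^256 ≡ 659^2 = 434281 ≡ 523; 249^512 ≡ 523^2 = 273529 ≡ 35; 575 = 512 + 32 + 16 + 8 + 4 + 2 + 1, so 249^575 ≡ 35·529·224·438·341·160·249 ≡ 280 (mod 871)
  → matches m = 280

2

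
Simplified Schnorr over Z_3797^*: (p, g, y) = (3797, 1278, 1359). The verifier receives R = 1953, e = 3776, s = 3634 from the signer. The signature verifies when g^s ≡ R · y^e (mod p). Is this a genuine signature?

forged

g^s mod p:
1278^2 = 1633284 ≡ 574
1278^4 ≡ 574^2 = 329476 ≡ 2934
1278^8 ≡ 2934^2 = 8608356 ≡ 557
1278^16 ≡ 557^2 = 310249 ≡ 2692
1278^32 ≡ 2692^2 = 7246864 ≡ 2188
1278^64 ≡ 2188^2 = 4787344 ≡ 3124
1278^128 ≡ 3124^2 = 9759376 ≡ 1086
1278^256 ≡ 1086^2 = 1179396 ≡ 2326
1278^512 ≡ 2326^2 = 5410276 ≡ 3348
1278^1024 ≡ 3348^2 = 11209104 ≡ 360
1278^2048 ≡ 360^2 = 129600 ≡ 502
3634 = 2048 + 1024 + 512 + 32 + 16 + 2, so 1278^3634 ≡ 502·360·3348·2188·2692·574 ≡ 2021 (mod 3797)
R · y^e mod p:
1359^2 = 1846881 ≡ 1539
1359^4 ≡ 1539^2 = 2368521 ≡ 2990
1359^8 ≡ 2990^2 = 8940100 ≡ 1962
1359^16 ≡ 1962^2 = 3849444 ≡ 3083
1359^32 ≡ 3083^2 = 9504889 ≡ 998
1359^64 ≡ 998^2 = 996004 ≡ 1190
1359^128 ≡ 1190^2 = 1416100 ≡ 3616
1359^256 ≡ 3616^2 = 13075456 ≡ 2385
1359^512 ≡ 2385^2 = 5688225 ≡ 319
1359^1024 ≡ 319^2 = 101761 ≡ 3039
1359^2048 ≡ 3039^2 = 9235521 ≡ 1217
3776 = 2048 + 1024 + 512 + 128 + 64, so 1359^3776 ≡ 1217·3039·319·3616·1190 ≡ 2629 (mod 3797)
1953·2629 = 5134437 ≡ 893 (mod 3797)
2021 ≠ 893; the check fails.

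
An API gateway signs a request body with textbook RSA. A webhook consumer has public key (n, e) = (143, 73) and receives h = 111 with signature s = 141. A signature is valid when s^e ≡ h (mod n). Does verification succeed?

fails

s^73 mod 143 = 102
The recovered value 102 does not match the digest 111.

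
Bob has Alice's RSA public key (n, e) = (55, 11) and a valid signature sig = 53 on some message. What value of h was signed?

42

sig^2 ≡ 53^2 = 2809 ≡ 4
sig^4 ≡ 4^2 = 16
sig^8 ≡ 16^2 = 256 ≡ 36
11 = 8 + 2 + 1, so sig^11 ≡ 36·4·53 ≡ 42 (mod 55)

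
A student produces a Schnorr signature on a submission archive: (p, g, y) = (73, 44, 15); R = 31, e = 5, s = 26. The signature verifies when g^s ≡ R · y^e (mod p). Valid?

yes

g^s mod p:
44^2 = 1936 ≡ 38
44^4 ≡ 38^2 = 1444 ≡ 57
44^8 ≡ 57^2 = 3249 ≡ 37
44^16 ≡ 37^2 = 1369 ≡ 55
26 = 16 + 8 + 2, so 44^26 ≡ 55·37·38 ≡ 23 (mod 73)
R · y^e mod p:
15^2 = 225 ≡ 6
15^4 ≡ 6^2 = 36
5 = 4 + 1, so 15^5 ≡ 36·15 ≡ 29 (mod 73)
31·29 = 899 ≡ 23 (mod 73)
23 ≡ 23 (mod 73); signature holds.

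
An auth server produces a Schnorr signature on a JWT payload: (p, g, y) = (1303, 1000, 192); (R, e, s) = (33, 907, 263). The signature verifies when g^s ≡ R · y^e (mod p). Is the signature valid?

g^s mod p:
1000^263 mod 1303 = 139
R · y^e mod p:
192^907 mod 1303 = 523
33·523 = 17259 ≡ 320 (mod 1303)
139 ≠ 320; the check fails.

invalid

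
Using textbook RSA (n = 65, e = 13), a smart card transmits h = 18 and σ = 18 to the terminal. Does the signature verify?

verifies

Squares mod 65: σ^1≡18, σ^2≡64, σ^4≡1, σ^8≡1
13 = 8 + 4 + 1, so σ^13 ≡ 1·1·18 ≡ 18 (mod 65)
18 = h, so the signature checks out.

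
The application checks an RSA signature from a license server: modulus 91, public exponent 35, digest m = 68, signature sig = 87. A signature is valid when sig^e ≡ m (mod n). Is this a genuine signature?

genuine

sig^2 ≡ 87^2 = 7569 ≡ 16
sig^4 ≡ 16^2 = 256 ≡ 74
sig^8 ≡ 74^2 = 5476 ≡ 16
sig^16 ≡ 16^2 = 256 ≡ 74
sig^32 ≡ 74^2 = 5476 ≡ 16
35 = 32 + 2 + 1, so sig^35 ≡ 16·16·87 ≡ 68 (mod 91)
68 = m, so the signature checks out.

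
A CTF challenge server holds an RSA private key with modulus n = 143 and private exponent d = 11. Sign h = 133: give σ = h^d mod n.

100

h^11 mod 143 = 100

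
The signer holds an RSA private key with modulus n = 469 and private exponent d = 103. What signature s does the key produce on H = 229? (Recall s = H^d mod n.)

404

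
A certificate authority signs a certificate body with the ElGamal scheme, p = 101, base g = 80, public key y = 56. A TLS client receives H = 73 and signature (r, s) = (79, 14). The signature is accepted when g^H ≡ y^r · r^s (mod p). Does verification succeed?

Left side g^H mod p:
80^2 = 6400 ≡ 37
80^4 ≡ 37^2 = 1369 ≡ 56
80^8 ≡ 56^2 = 3136 ≡ 5
80^16 ≡ 5^2 = 25
80^32 ≡ 25^2 = 625 ≡ 19
80^64 ≡ 19^2 = 361 ≡ 58
73 = 64 + 8 + 1, so 80^73 ≡ 58·5·80 ≡ 71 (mod 101)
Right side y^r · r^s mod p:
56^2 = 3136 ≡ 5
56^4 ≡ 5^2 = 25
56^8 ≡ 25^2 = 625 ≡ 19
56^16 ≡ 19^2 = 361 ≡ 58
56^32 ≡ 58^2 = 3364 ≡ 31
56^64 ≡ 31^2 = 961 ≡ 52
79 = 64 + 8 + 4 + 2 + 1, so 56^79 ≡ 52·19·25·5·56 ≡ 25 (mod 101)
79^2 = 6241 ≡ 80
79^4 ≡ 80^2 = 6400 ≡ 37
79^8 ≡ 37^2 = 1369 ≡ 56
14 = 8 + 4 + 2, so 79^14 ≡ 56·37·80 ≡ 19 (mod 101)
25·19 = 475 ≡ 71 (mod 101)
71 ≡ 71 (mod 101), so the signature is genuine.

passes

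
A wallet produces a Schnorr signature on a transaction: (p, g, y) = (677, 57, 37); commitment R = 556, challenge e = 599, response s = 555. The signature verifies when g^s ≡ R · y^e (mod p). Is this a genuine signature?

forged

g^s mod p:
57^2 = 3249 ≡ 541
57^4 ≡ 541^2 = 292681 ≡ 217
57^8 ≡ 217^2 = 47089 ≡ 376
57^16 ≡ 376^2 = 141376 ≡ 560
57^32 ≡ 560^2 = 313600 ≡ 149
57^64 ≡ 149^2 = 22201 ≡ 537
57^128 ≡ 537^2 = 288369 ≡ 644
57^256 ≡ 644^2 = 414736 ≡ 412
57^512 ≡ 412^2 = 169744 ≡ 494
555 = 512 + 32 + 8 + 2 + 1, so 57^555 ≡ 494·149·376·541·57 ≡ 508 (mod 677)
R · y^e mod p:
37^2 = 1369 ≡ 15
37^4 ≡ 15^2 = 225
37^8 ≡ 225^2 = 50625 ≡ 527
37^16 ≡ 527^2 = 277729 ≡ 159
37^32 ≡ 159^2 = 25281 ≡ 232
37^64 ≡ 232^2 = 53824 ≡ 341
37^128 ≡ 341^2 = 116281 ≡ 514
37^256 ≡ 514^2 = 264196 ≡ 166
37^512 ≡ 166^2 = 27556 ≡ 476
599 = 512 + 64 + 16 + 4 + 2 + 1, so 37^599 ≡ 476·341·159·225·15·37 ≡ 193 (mod 677)
556·193 = 107308 ≡ 342 (mod 677)
508 ≠ 342; the check fails.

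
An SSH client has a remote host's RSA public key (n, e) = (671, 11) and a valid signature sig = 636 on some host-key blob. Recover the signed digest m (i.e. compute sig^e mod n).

669

sig^2 ≡ 636^2 = 404496 ≡ 554
sig^4 ≡ 554^2 = 306916 ≡ 269
sig^8 ≡ 269^2 = 72361 ≡ 564
11 = 8 + 2 + 1, so sig^11 ≡ 564·554·636 ≡ 669 (mod 671)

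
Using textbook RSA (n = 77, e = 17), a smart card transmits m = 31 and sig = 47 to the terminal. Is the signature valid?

valid

Squares mod 77: sig^1≡47, sig^2≡53, sig^4≡37, sig^8≡60, sig^16≡58
17 = 16 + 1, so sig^17 ≡ 58·47 ≡ 31 (mod 77)
Since 31 equals the digest 31, verification succeeds.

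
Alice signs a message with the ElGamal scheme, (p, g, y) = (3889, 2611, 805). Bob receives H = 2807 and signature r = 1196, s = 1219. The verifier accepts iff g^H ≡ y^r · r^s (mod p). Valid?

Left side g^H mod p:
Squares mod 3889: 2611^1≡2611, 2611^2≡3793, 2611^4≡1438, 2611^8≡2785, 2611^16≡1559, 2611^32≡3745, 2611^64≡1291, 2611^128≡2189, 2611^256≡473, 2611^512≡2056, 2611^1024≡3682, 2611^2048≡70
2807 = 2048 + 512 + 128 + 64 + 32 + 16 + 4 + 2 + 1, so 2611^2807 ≡ 70·2056·2189·1291·3745·1559·1438·3793·2611 ≡ 1202 (mod 3889)
Right side y^r · r^s mod p:
Squares mod 3889: 805^1≡805, 805^2≡2451, 805^4≡2785, 805^8≡1559, 805^16≡3745, 805^32≡1291, 805^64≡2189, 805^128≡473, 805^256≡2056, 805^512≡3682, 805^1024≡70
1196 = 1024 + 128 + 32 + 8 + 4, so 805^1196 ≡ 70·473·1291·1559·2785 ≡ 2330 (mod 3889)
Squares mod 3889: 1196^1≡1196, 1196^2≡3153, 1196^4≡1125, 1196^8≡1700, 1196^16≡473, 1196^32≡2056, 1196^64≡3682, 1196^128≡70, 1196^256≡1011, 1196^512≡3203, 1196^1024≡27
1219 = 1024 + 128 + 64 + 2 + 1, so 1196^1219 ≡ 27·70·3682·3153·1196 ≡ 104 (mod 3889)
2330·104 = 242320 ≡ 1202 (mod 3889)
1202 ≡ 1202 (mod 3889), so the signature is genuine.

yes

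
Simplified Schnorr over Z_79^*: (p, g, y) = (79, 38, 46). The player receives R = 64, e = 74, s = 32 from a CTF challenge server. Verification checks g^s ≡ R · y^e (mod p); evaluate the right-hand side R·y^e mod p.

62

46^74 mod 79 = 38
R · y^e ≡ 64·38 = 2432 ≡ 62 (mod 79)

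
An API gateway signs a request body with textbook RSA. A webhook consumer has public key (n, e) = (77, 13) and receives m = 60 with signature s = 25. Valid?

yes

s^2 ≡ 25^2 = 625 ≡ 9
s^4 ≡ 9^2 = 81 ≡ 4
s^8 ≡ 4^2 = 16
13 = 8 + 4 + 1, so s^13 ≡ 16·4·25 ≡ 60 (mod 77)
s^13 mod 77 = 60 matches m.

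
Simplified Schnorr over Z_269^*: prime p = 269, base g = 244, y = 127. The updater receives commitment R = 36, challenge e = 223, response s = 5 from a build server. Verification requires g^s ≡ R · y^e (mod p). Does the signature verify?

verifies

g^s mod p:
244^2 = 59536 ≡ 87
244^4 ≡ 87^2 = 7569 ≡ 37
5 = 4 + 1, so 244^5 ≡ 37·244 ≡ 151 (mod 269)
R · y^e mod p:
127^2 = 16129 ≡ 258
127^4 ≡ 258^2 = 66564 ≡ 121
127^8 ≡ 121^2 = 14641 ≡ 115
127^16 ≡ 115^2 = 13225 ≡ 44
127^32 ≡ 44^2 = 1936 ≡ 53
127^64 ≡ 53^2 = 2809 ≡ 119
127^128 ≡ 119^2 = 14161 ≡ 173
223 = 128 + 64 + 16 + 8 + 4 + 2 + 1, so 127^223 ≡ 173·119·44·115·121·258·127 ≡ 191 (mod 269)
36·191 = 6876 ≡ 151 (mod 269)
151 ≡ 151 (mod 269); signature holds.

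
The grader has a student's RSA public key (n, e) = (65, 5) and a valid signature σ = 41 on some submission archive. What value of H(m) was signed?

σ^2 ≡ 41^2 = 1681 ≡ 56
σ^4 ≡ 56^2 = 3136 ≡ 16
5 = 4 + 1, so σ^5 ≡ 16·41 ≡ 6 (mod 65)

6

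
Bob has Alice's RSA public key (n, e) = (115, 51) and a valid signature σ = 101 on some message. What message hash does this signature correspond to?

96

σ^2 ≡ 101^2 = 10201 ≡ 81
σ^4 ≡ 81^2 = 6561 ≡ 6
σ^8 ≡ 6^2 = 36
σ^16 ≡ 36^2 = 1296 ≡ 31
σ^32 ≡ 31^2 = 961 ≡ 41
51 = 32 + 16 + 2 + 1, so σ^51 ≡ 41·31·81·101 ≡ 96 (mod 115)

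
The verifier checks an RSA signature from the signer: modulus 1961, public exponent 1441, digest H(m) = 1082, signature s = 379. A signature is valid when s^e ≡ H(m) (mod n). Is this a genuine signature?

s^2 ≡ 379^2 = 143641 ≡ 488
s^4 ≡ 488^2 = 238144 ≡ 863
s^8 ≡ 863^2 = 744769 ≡ 1550
s^16 ≡ 1550^2 = 2402500 ≡ 275
s^32 ≡ 275^2 = 75625 ≡ 1107
s^64 ≡ 1107^2 = 1225449 ≡ 1785
s^128 ≡ 1785^2 = 3186225 ≡ 1561
s^256 ≡ 1561^2 = 2436721 ≡ 1159
s^512 ≡ 1159^2 = 1343281 ≡ 1957
s^1024 ≡ 1957^2 = 3829849 ≡ 16
1441 = 1024 + 256 + 128 + 32 + 1, so s^1441 ≡ 16·1159·1561·1107·379 ≡ 1082 (mod 1961)
s^1441 mod 1961 = 1082 matches H(m).

genuine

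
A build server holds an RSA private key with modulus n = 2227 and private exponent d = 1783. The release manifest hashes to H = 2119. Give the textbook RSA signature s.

H^2 ≡ 2119^2 = 4490161 ≡ 529
H^4 ≡ 529^2 = 279841 ≡ 1466
H^8 ≡ 1466^2 = 2149156 ≡ 101
H^16 ≡ 101^2 = 10201 ≡ 1293
H^32 ≡ 1293^2 = 1671849 ≡ 1599
H^64 ≡ 1599^2 = 2556801 ≡ 205
H^128 ≡ 205^2 = 42025 ≡ 1939
H^256 ≡ 1939^2 = 3759721 ≡ 545
H^512 ≡ 545^2 = 297025 ≡ 834
H^1024 ≡ 834^2 = 695556 ≡ 732
1783 = 1024 + 512 + 128 + 64 + 32 + 16 + 4 + 2 + 1, so H^1783 ≡ 732·834·1939·205·1599·1293·1466·529·2119 ≡ 88 (mod 2227)

88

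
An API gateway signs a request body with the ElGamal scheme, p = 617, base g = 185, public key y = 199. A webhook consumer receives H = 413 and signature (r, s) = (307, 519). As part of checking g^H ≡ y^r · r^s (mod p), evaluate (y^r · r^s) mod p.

286

Squares mod 617: 199^1≡199, 199^2≡113, 199^4≡429, 199^8≡175, 199^16≡392, 199^32≡31, 199^64≡344, 199^128≡489, 199^256≡342
307 = 256 + 32 + 16 + 2 + 1, so 199^307 ≡ 342·31·392·113·199 ≡ 586 (mod 617)
Squares mod 617: 307^1≡307, 307^2≡465, 307^4≡275, 307^8≡351, 307^16≡418, 307^32≡113, 307^64≡429, 307^128≡175, 307^256≡392, 307^512≡31
519 = 512 + 4 + 2 + 1, so 307^519 ≡ 31·275·465·307 ≡ 150 (mod 617)
y^r · r^s ≡ 586·150 = 87900 ≡ 286 (mod 617)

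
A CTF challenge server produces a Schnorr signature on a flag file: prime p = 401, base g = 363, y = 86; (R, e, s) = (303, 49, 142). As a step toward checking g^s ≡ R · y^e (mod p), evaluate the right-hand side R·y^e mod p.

232

86^2 = 7396 ≡ 178
86^4 ≡ 178^2 = 31684 ≡ 5
86^8 ≡ 5^2 = 25
86^16 ≡ 25^2 = 625 ≡ 224
86^32 ≡ 224^2 = 50176 ≡ 51
49 = 32 + 16 + 1, so 86^49 ≡ 51·224·86 ≡ 14 (mod 401)
R · y^e ≡ 303·14 = 4242 ≡ 232 (mod 401)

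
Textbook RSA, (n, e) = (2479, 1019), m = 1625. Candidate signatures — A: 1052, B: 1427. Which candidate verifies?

Candidate A: 1052^2 = 1106704 ≡ 1070; 1052^4 ≡ 1070^2 = 1144900 ≡ 2081; 1052^8 ≡ 2081^2 = 4330561 ≡ 2227; 1052^16 ≡ 2227^2 = 4959529 ≡ 1529; 1052^32 ≡ 1529^2 = 2337841 ≡ 144; 1052^64 ≡ 144^2 = 20736 ≡ 904; 1052^128 ≡ 904^2 = 817216 ≡ 1625; 1052^256 ≡ 1625^2 = 2640625 ≡ 490; 1052^512 ≡ 490^2 = 240100 ≡ 2116; 1019 = 512 + 256 + 128 + 64 + 32 + 16 + 8 + 2 + 1, so 1052^1019 ≡ 2116·490·1625·904·144·1529·2227·1070·1052 ≡ 1625 (mod 2479)
  → matches m = 1625
Candidate B: 1427^2 = 2036329 ≡ 1070; 1427^4 ≡ 1070^2 = 1144900 ≡ 2081; 1427^8 ≡ 2081^2 = 4330561 ≡ 2227; 1427^16 ≡ 2227^2 = 4959529 ≡ 1529; 1427^32 ≡ 1529^2 = 2337841 ≡ 144; 1427^64 ≡ 144^2 = 20736 ≡ 904; 1427^128 ≡ 904^2 = 817216 ≡ 1625; 1427^256 ≡ 1625^2 = 2640625 ≡ 490; 1427^512 ≡ 490^2 = 240100 ≡ 2116; 1019 = 512 + 256 + 128 + 64 + 32 + 16 + 8 + 2 + 1, so 1427^1019 ≡ 2116·490·1625·904·144·1529·2227·1070·1427 ≡ 854 (mod 2479)

A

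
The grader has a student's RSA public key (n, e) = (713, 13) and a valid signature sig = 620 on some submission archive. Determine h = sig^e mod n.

620

Squares mod 713: sig^1≡620, sig^2≡93, sig^4≡93, sig^8≡93
13 = 8 + 4 + 1, so sig^13 ≡ 93·93·620 ≡ 620 (mod 713)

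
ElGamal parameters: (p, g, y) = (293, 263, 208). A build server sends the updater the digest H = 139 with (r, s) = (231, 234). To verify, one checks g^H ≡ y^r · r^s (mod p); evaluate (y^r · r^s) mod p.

208^231 mod 293 = 44
231^234 mod 293 = 169
y^r · r^s ≡ 44·169 = 7436 ≡ 111 (mod 293)

111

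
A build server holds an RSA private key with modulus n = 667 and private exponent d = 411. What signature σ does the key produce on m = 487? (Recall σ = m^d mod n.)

m^2 ≡ 487^2 = 237169 ≡ 384
m^4 ≡ 384^2 = 147456 ≡ 49
m^8 ≡ 49^2 = 2401 ≡ 400
m^16 ≡ 400^2 = 160000 ≡ 587
m^32 ≡ 587^2 = 344569 ≡ 397
m^64 ≡ 397^2 = 157609 ≡ 197
m^128 ≡ 197^2 = 38809 ≡ 123
m^256 ≡ 123^2 = 15129 ≡ 455
411 = 256 + 128 + 16 + 8 + 2 + 1, so m^411 ≡ 455·123·587·400·384·487 ≡ 141 (mod 667)

141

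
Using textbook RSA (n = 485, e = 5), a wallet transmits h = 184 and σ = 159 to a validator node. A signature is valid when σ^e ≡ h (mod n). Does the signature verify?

σ^2 ≡ 159^2 = 25281 ≡ 61
σ^4 ≡ 61^2 = 3721 ≡ 326
5 = 4 + 1, so σ^5 ≡ 326·159 ≡ 424 (mod 485)
424 ≠ 184, so verification fails.

does not verify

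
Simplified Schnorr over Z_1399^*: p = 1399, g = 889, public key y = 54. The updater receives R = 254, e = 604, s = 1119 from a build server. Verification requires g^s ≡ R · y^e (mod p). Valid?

g^s mod p:
Squares mod 1399: 889^1≡889, 889^2≡1285, 889^4≡405, 889^8≡342, 889^16≡847, 889^32≡1121, 889^64≡339, 889^128≡203, 889^256≡638, 889^512≡1334, 889^1024≡28
1119 = 1024 + 64 + 16 + 8 + 4 + 2 + 1, so 889^1119 ≡ 28·339·847·342·405·1285·889 ≡ 6 (mod 1399)
R · y^e mod p:
Squares mod 1399: 54^1≡54, 54^2≡118, 54^4≡1333, 54^8≡159, 54^16≡99, 54^32≡8, 54^64≡64, 54^128≡1298, 54^256≡408, 54^512≡1382
604 = 512 + 64 + 16 + 8 + 4, so 54^604 ≡ 1382·64·99·159·1333 ≡ 683 (mod 1399)
254·683 = 173482 ≡ 6 (mod 1399)
6 ≡ 6 (mod 1399); signature holds.

yes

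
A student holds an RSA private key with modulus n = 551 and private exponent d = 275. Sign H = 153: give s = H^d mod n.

362

H^2 ≡ 153^2 = 23409 ≡ 267
H^4 ≡ 267^2 = 71289 ≡ 210
H^8 ≡ 210^2 = 44100 ≡ 20
H^16 ≡ 20^2 = 400
H^32 ≡ 400^2 = 160000 ≡ 210
H^64 ≡ 210^2 = 44100 ≡ 20
H^128 ≡ 20^2 = 400
H^256 ≡ 400^2 = 160000 ≡ 210
275 = 256 + 16 + 2 + 1, so H^275 ≡ 210·400·267·153 ≡ 362 (mod 551)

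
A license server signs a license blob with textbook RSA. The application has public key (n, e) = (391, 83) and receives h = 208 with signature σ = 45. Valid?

σ^2 ≡ 45^2 = 2025 ≡ 70
σ^4 ≡ 70^2 = 4900 ≡ 208
σ^8 ≡ 208^2 = 43264 ≡ 254
σ^16 ≡ 254^2 = 64516 ≡ 1
σ^32 ≡ 1^2 = 1
σ^64 ≡ 1^2 = 1
83 = 64 + 16 + 2 + 1, so σ^83 ≡ 1·1·70·45 ≡ 22 (mod 391)
22 ≠ 208, so verification fails.

no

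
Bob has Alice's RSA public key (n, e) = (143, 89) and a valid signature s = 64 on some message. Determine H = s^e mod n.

38

Squares mod 143: s^1≡64, s^2≡92, s^4≡27, s^8≡14, s^16≡53, s^32≡92, s^64≡27
89 = 64 + 16 + 8 + 1, so s^89 ≡ 27·53·14·64 ≡ 38 (mod 143)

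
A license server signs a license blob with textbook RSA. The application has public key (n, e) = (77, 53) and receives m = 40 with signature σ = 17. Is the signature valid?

Squares mod 77: σ^1≡17, σ^2≡58, σ^4≡53, σ^8≡37, σ^16≡60, σ^32≡58
53 = 32 + 16 + 4 + 1, so σ^53 ≡ 58·60·53·17 ≡ 40 (mod 77)
σ^53 mod 77 = 40 matches m.

valid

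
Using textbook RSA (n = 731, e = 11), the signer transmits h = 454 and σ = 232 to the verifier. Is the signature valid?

σ^11 mod 731 = 454
454 = h, so the signature checks out.

valid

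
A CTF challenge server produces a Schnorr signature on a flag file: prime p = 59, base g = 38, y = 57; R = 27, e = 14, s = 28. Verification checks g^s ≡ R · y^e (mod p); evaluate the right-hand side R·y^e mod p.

45

57^2 = 3249 ≡ 4
57^4 ≡ 4^2 = 16
57^8 ≡ 16^2 = 256 ≡ 20
14 = 8 + 4 + 2, so 57^14 ≡ 20·16·4 ≡ 41 (mod 59)
R · y^e ≡ 27·41 = 1107 ≡ 45 (mod 59)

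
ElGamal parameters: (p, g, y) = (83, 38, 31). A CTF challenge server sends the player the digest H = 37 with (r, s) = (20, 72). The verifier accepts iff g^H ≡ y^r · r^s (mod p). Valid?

no

Left side g^H mod p:
38^37 mod 83 = 25
Right side y^r · r^s mod p:
31^20 mod 83 = 65
20^72 mod 83 = 31
65·31 = 2015 ≡ 23 (mod 83)
25 ≠ 23, so verification fails.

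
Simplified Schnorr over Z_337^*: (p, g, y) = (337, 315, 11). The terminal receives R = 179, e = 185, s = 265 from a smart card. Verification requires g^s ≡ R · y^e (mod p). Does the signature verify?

verifies

g^s mod p:
315^2 = 99225 ≡ 147
315^4 ≡ 147^2 = 21609 ≡ 41
315^8 ≡ 41^2 = 1681 ≡ 333
315^16 ≡ 333^2 = 110889 ≡ 16
315^32 ≡ 16^2 = 256
315^64 ≡ 256^2 = 65536 ≡ 158
315^128 ≡ 158^2 = 24964 ≡ 26
315^256 ≡ 26^2 = 676 ≡ 2
265 = 256 + 8 + 1, so 315^265 ≡ 2·333·315 ≡ 176 (mod 337)
R · y^e mod p:
11^2 = 121
11^4 ≡ 121^2 = 14641 ≡ 150
11^8 ≡ 150^2 = 22500 ≡ 258
11^16 ≡ 258^2 = 66564 ≡ 175
11^32 ≡ 175^2 = 30625 ≡ 295
11^64 ≡ 295^2 = 87025 ≡ 79
11^128 ≡ 79^2 = 6241 ≡ 175
185 = 128 + 32 + 16 + 8 + 1, so 11^185 ≡ 175·295·175·258·11 ≡ 97 (mod 337)
179·97 = 17363 ≡ 176 (mod 337)
176 ≡ 176 (mod 337); signature holds.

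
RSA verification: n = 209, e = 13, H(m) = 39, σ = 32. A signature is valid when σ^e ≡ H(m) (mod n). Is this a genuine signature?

forged

σ^2 ≡ 32^2 = 1024 ≡ 188
σ^4 ≡ 188^2 = 35344 ≡ 23
σ^8 ≡ 23^2 = 529 ≡ 111
13 = 8 + 4 + 1, so σ^13 ≡ 111·23·32 ≡ 186 (mod 209)
The recovered value 186 does not match the digest 39.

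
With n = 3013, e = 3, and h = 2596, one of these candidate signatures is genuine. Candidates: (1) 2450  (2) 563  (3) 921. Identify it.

Candidate 1: Squares mod 3013: 2450^1≡2450, 2450^2≡604; 3 = 2 + 1, so 2450^3 ≡ 604·2450 ≡ 417 (mod 3013)
Candidate 2: Squares mod 3013: 563^1≡563, 563^2≡604; 3 = 2 + 1, so 563^3 ≡ 604·563 ≡ 2596 (mod 3013)
  → matches h = 2596
Candidate 3: Squares mod 3013: 921^1≡921, 921^2≡1588; 3 = 2 + 1, so 921^3 ≡ 1588·921 ≡ 1243 (mod 3013)

2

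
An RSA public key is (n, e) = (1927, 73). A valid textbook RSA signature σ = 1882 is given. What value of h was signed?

Squares mod 1927: σ^1≡1882, σ^2≡98, σ^4≡1896, σ^8≡961, σ^16≡488, σ^32≡1123, σ^64≡871
73 = 64 + 8 + 1, so σ^73 ≡ 871·961·1882 ≡ 674 (mod 1927)

674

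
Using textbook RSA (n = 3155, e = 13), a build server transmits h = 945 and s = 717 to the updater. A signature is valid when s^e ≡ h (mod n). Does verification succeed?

s^13 mod 3155 = 2682
2682 ≠ 945, so verification fails.

fails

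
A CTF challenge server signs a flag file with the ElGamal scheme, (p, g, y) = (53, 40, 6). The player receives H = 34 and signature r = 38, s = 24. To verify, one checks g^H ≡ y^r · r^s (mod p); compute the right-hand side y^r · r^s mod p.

36

Squares mod 53: 6^1≡6, 6^2≡36, 6^4≡24, 6^8≡46, 6^16≡49, 6^32≡16
38 = 32 + 4 + 2, so 6^38 ≡ 16·24·36 ≡ 44 (mod 53)
Squares mod 53: 38^1≡38, 38^2≡13, 38^4≡10, 38^8≡47, 38^16≡36
24 = 16 + 8, so 38^24 ≡ 36·47 ≡ 49 (mod 53)
y^r · r^s ≡ 44·49 = 2156 ≡ 36 (mod 53)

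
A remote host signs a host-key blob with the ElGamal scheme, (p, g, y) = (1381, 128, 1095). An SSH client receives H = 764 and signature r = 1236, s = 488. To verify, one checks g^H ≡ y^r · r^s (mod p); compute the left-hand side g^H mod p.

128^764 mod 1381 = 365

365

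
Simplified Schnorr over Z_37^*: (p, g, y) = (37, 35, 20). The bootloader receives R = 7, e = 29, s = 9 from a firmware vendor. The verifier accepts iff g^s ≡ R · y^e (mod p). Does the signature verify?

g^s mod p:
35^2 = 1225 ≡ 4
35^4 ≡ 4^2 = 16
35^8 ≡ 16^2 = 256 ≡ 34
9 = 8 + 1, so 35^9 ≡ 34·35 ≡ 6 (mod 37)
R · y^e mod p:
20^2 = 400 ≡ 30
20^4 ≡ 30^2 = 900 ≡ 12
20^8 ≡ 12^2 = 144 ≡ 33
20^16 ≡ 33^2 = 1089 ≡ 16
29 = 16 + 8 + 4 + 1, so 20^29 ≡ 16·33·12·20 ≡ 32 (mod 37)
7·32 = 224 ≡ 2 (mod 37)
6 ≠ 2; the check fails.

does not verify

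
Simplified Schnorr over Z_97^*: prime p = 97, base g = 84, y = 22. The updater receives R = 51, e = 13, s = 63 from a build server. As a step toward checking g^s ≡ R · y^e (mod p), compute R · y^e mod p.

Squares mod 97: 22^1≡22, 22^2≡96, 22^4≡1, 22^8≡1
13 = 8 + 4 + 1, so 22^13 ≡ 1·1·22 ≡ 22 (mod 97)
R · y^e ≡ 51·22 = 1122 ≡ 55 (mod 97)

55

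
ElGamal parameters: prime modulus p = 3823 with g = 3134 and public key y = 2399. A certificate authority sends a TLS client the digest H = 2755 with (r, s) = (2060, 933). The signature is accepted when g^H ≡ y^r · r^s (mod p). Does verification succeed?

passes

Left side g^H mod p:
3134^2 = 9821956 ≡ 669
3134^4 ≡ 669^2 = 447561 ≡ 270
3134^8 ≡ 270^2 = 72900 ≡ 263
3134^16 ≡ 263^2 = 69169 ≡ 355
3134^32 ≡ 355^2 = 126025 ≡ 3689
3134^64 ≡ 3689^2 = 13608721 ≡ 2664
3134^128 ≡ 2664^2 = 7096896 ≡ 1408
3134^256 ≡ 1408^2 = 1982464 ≡ 2150
3134^512 ≡ 2150^2 = 4622500 ≡ 493
3134^1024 ≡ 493^2 = 243049 ≡ 2200
3134^2048 ≡ 2200^2 = 4840000 ≡ 82
2755 = 2048 + 512 + 128 + 64 + 2 + 1, so 3134^2755 ≡ 82·493·1408·2664·669·3134 ≡ 2669 (mod 3823)
Right side y^r · r^s mod p:
2399^2 = 5755201 ≡ 1586
2399^4 ≡ 1586^2 = 2515396 ≡ 3685
2399^8 ≡ 3685^2 = 13579225 ≡ 3752
2399^16 ≡ 3752^2 = 14077504 ≡ 1218
2399^32 ≡ 1218^2 = 1483524 ≡ 200
2399^64 ≡ 200^2 = 40000 ≡ 1770
2399^128 ≡ 1770^2 = 3132900 ≡ 1863
2399^256 ≡ 1863^2 = 3470769 ≡ 3308
2399^512 ≡ 3308^2 = 10942864 ≡ 1438
2399^1024 ≡ 1438^2 = 2067844 ≡ 3424
2399^2048 ≡ 3424^2 = 11723776 ≡ 2458
2060 = 2048 + 8 + 4, so 2399^2060 ≡ 2458·3752·3685 ≡ 2407 (mod 3823)
2060^2 = 4243600 ≡ 70
2060^4 ≡ 70^2 = 4900 ≡ 1077
2060^8 ≡ 1077^2 = 1159929 ≡ 1560
2060^16 ≡ 1560^2 = 2433600 ≡ 2172
2060^32 ≡ 2172^2 = 4717584 ≡ 2
2060^64 ≡ 2^2 = 4
2060^128 ≡ 4^2 = 16
2060^256 ≡ 16^2 = 256
2060^512 ≡ 256^2 = 65536 ≡ 545
933 = 512 + 256 + 128 + 32 + 4 + 1, so 2060^933 ≡ 545·256·16·2·1077·2060 ≡ 287 (mod 3823)
2407·287 = 690809 ≡ 2669 (mod 3823)
2669 ≡ 2669 (mod 3823), so the signature is genuine.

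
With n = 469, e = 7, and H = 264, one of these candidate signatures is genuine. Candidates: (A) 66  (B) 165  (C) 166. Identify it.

C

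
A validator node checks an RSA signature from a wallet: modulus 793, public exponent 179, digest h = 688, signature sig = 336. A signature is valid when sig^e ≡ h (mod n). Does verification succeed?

sig^2 ≡ 336^2 = 112896 ≡ 290
sig^4 ≡ 290^2 = 84100 ≡ 42
sig^8 ≡ 42^2 = 1764 ≡ 178
sig^16 ≡ 178^2 = 31684 ≡ 757
sig^32 ≡ 757^2 = 573049 ≡ 503
sig^64 ≡ 503^2 = 253009 ≡ 42
sig^128 ≡ 42^2 = 1764 ≡ 178
179 = 128 + 32 + 16 + 2 + 1, so sig^179 ≡ 178·503·757·290·336 ≡ 734 (mod 793)
sig^179 mod 793 = 734, but h = 688.

fails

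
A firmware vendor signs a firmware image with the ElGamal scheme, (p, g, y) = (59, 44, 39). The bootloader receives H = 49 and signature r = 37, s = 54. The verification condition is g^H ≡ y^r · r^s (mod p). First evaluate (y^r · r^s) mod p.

52

39^2 = 1521 ≡ 46
39^4 ≡ 46^2 = 2116 ≡ 51
39^8 ≡ 51^2 = 2601 ≡ 5
39^16 ≡ 5^2 = 25
39^32 ≡ 25^2 = 625 ≡ 35
37 = 32 + 4 + 1, so 39^37 ≡ 35·51·39 ≡ 54 (mod 59)
37^2 = 1369 ≡ 12
37^4 ≡ 12^2 = 144 ≡ 26
37^8 ≡ 26^2 = 676 ≡ 27
37^16 ≡ 27^2 = 729 ≡ 21
37^32 ≡ 21^2 = 441 ≡ 28
54 = 32 + 16 + 4 + 2, so 37^54 ≡ 28·21·26·12 ≡ 25 (mod 59)
y^r · r^s ≡ 54·25 = 1350 ≡ 52 (mod 59)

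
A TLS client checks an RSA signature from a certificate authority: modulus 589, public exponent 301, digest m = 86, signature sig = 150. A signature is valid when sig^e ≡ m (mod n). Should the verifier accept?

reject

Squares mod 589: sig^1≡150, sig^2≡118, sig^4≡377, sig^8≡180, sig^16≡5, sig^32≡25, sig^64≡36, sig^128≡118, sig^256≡377
301 = 256 + 32 + 8 + 4 + 1, so sig^301 ≡ 377·25·180·377·150 ≡ 491 (mod 589)
491 ≠ 86, so verification fails.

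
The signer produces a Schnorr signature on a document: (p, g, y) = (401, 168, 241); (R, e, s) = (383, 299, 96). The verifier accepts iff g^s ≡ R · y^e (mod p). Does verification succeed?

g^s mod p:
168^2 = 28224 ≡ 154
168^4 ≡ 154^2 = 23716 ≡ 57
168^8 ≡ 57^2 = 3249 ≡ 41
168^16 ≡ 41^2 = 1681 ≡ 77
168^32 ≡ 77^2 = 5929 ≡ 315
168^64 ≡ 315^2 = 99225 ≡ 178
96 = 64 + 32, so 168^96 ≡ 178·315 ≡ 331 (mod 401)
R · y^e mod p:
241^2 = 58081 ≡ 337
241^4 ≡ 337^2 = 113569 ≡ 86
241^8 ≡ 86^2 = 7396 ≡ 178
241^16 ≡ 178^2 = 31684 ≡ 5
241^32 ≡ 5^2 = 25
241^64 ≡ 25^2 = 625 ≡ 224
241^128 ≡ 224^2 = 50176 ≡ 51
241^256 ≡ 51^2 = 2601 ≡ 195
299 = 256 + 32 + 8 + 2 + 1, so 241^299 ≡ 195·25·178·337·241 ≡ 198 (mod 401)
383·198 = 75834 ≡ 45 (mod 401)
331 ≠ 45; the check fails.

fails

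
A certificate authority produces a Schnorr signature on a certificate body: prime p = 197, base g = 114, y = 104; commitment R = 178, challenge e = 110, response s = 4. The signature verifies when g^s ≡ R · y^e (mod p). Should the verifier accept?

reject

g^s mod p:
Squares mod 197: 114^1≡114, 114^2≡191, 114^4≡36
114^4 ≡ 36 (mod 197)
R · y^e mod p:
Squares mod 197: 104^1≡104, 104^2≡178, 104^4≡164, 104^8≡104, 104^16≡178, 104^32≡164, 104^64≡104
110 = 64 + 32 + 8 + 4 + 2, so 104^110 ≡ 104·164·104·164·178 ≡ 114 (mod 197)
178·114 = 20292 ≡ 1 (mod 197)
36 ≠ 1; the check fails.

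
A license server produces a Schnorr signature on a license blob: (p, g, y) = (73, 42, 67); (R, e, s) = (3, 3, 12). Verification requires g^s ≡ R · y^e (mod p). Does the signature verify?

does not verify

g^s mod p:
42^2 = 1764 ≡ 12
42^4 ≡ 12^2 = 144 ≡ 71
42^8 ≡ 71^2 = 5041 ≡ 4
12 = 8 + 4, so 42^12 ≡ 4·71 ≡ 65 (mod 73)
R · y^e mod p:
67^2 = 4489 ≡ 36
3 = 2 + 1, so 67^3 ≡ 36·67 ≡ 3 (mod 73)
3·3 = 9 ≡ 9 (mod 73)
65 ≠ 9; the check fails.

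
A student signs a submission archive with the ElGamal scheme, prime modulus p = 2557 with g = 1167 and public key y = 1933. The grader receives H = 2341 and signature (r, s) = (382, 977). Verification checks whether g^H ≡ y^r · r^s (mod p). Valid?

Left side g^H mod p:
1167^2341 mod 2557 = 2148
Right side y^r · r^s mod p:
1933^382 mod 2557 = 1156
382^977 mod 2557 = 1214
1156·1214 = 1403384 ≡ 2148 (mod 2557)
2148 ≡ 2148 (mod 2557), so the signature is genuine.

yes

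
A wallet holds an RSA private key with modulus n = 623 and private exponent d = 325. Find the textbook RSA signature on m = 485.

450

Squares mod 623: m^1≡485, m^2≡354, m^4≡93, m^8≡550, m^16≡345, m^32≡32, m^64≡401, m^128≡67, m^256≡128
325 = 256 + 64 + 4 + 1, so m^325 ≡ 128·401·93·485 ≡ 450 (mod 623)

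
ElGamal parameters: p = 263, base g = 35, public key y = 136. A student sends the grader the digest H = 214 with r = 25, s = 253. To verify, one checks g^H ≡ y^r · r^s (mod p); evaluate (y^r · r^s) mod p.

234

Squares mod 263: 136^1≡136, 136^2≡86, 136^4≡32, 136^8≡235, 136^16≡258
25 = 16 + 8 + 1, so 136^25 ≡ 258·235·136 ≡ 104 (mod 263)
Squares mod 263: 25^1≡25, 25^2≡99, 25^4≡70, 25^8≡166, 25^16≡204, 25^32≡62, 25^64≡162, 25^128≡207
253 = 128 + 64 + 32 + 16 + 8 + 4 + 1, so 25^253 ≡ 207·162·62·204·166·70·25 ≡ 68 (mod 263)
y^r · r^s ≡ 104·68 = 7072 ≡ 234 (mod 263)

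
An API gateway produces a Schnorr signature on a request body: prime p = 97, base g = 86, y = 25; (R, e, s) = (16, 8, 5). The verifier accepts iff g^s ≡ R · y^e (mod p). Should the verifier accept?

reject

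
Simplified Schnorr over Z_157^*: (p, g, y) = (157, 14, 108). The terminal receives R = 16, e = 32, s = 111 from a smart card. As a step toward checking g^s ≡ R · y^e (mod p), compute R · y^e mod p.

93

108^2 = 11664 ≡ 46
108^4 ≡ 46^2 = 2116 ≡ 75
108^8 ≡ 75^2 = 5625 ≡ 130
108^16 ≡ 130^2 = 16900 ≡ 101
108^32 ≡ 101^2 = 10201 ≡ 153
R · y^e ≡ 16·153 = 2448 ≡ 93 (mod 157)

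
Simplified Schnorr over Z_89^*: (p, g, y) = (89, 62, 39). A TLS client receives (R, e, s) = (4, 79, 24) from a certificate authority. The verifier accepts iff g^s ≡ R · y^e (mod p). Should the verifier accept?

g^s mod p:
62^2 = 3844 ≡ 17
62^4 ≡ 17^2 = 289 ≡ 22
62^8 ≡ 22^2 = 484 ≡ 39
62^16 ≡ 39^2 = 1521 ≡ 8
24 = 16 + 8, so 62^24 ≡ 8·39 ≡ 45 (mod 89)
R · y^e mod p:
39^2 = 1521 ≡ 8
39^4 ≡ 8^2 = 64
39^8 ≡ 64^2 = 4096 ≡ 2
39^16 ≡ 2^2 = 4
39^32 ≡ 4^2 = 16
39^64 ≡ 16^2 = 256 ≡ 78
79 = 64 + 8 + 4 + 2 + 1, so 39^79 ≡ 78·2·64·8·39 ≡ 8 (mod 89)
4·8 = 32 ≡ 32 (mod 89)
45 ≠ 32; the check fails.

reject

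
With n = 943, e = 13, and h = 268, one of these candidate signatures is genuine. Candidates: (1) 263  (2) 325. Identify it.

1

Candidate 1: Squares mod 943: 263^1≡263, 263^2≡330, 263^4≡455, 263^8≡508; 13 = 8 + 4 + 1, so 263^13 ≡ 508·455·263 ≡ 268 (mod 943)
  → matches h = 268
Candidate 2: Squares mod 943: 325^1≡325, 325^2≡9, 325^4≡81, 325^8≡903; 13 = 8 + 4 + 1, so 325^13 ≡ 903·81·325 ≡ 331 (mod 943)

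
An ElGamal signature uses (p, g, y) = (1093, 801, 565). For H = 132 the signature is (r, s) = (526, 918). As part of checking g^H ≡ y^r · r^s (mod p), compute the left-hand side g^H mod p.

389

801^132 mod 1093 = 389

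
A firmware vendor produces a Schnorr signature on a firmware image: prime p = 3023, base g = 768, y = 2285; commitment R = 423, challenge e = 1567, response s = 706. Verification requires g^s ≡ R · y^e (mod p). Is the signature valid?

g^s mod p:
768^2 = 589824 ≡ 339
768^4 ≡ 339^2 = 114921 ≡ 47
768^8 ≡ 47^2 = 2209
768^16 ≡ 2209^2 = 4879681 ≡ 559
768^32 ≡ 559^2 = 312481 ≡ 1112
768^64 ≡ 1112^2 = 1236544 ≡ 137
768^128 ≡ 137^2 = 18769 ≡ 631
768^256 ≡ 631^2 = 398161 ≡ 2148
768^512 ≡ 2148^2 = 4613904 ≡ 806
706 = 512 + 128 + 64 + 2, so 768^706 ≡ 806·631·137·339 ≡ 730 (mod 3023)
R · y^e mod p:
2285^2 = 5221225 ≡ 504
2285^4 ≡ 504^2 = 254016 ≡ 84
2285^8 ≡ 84^2 = 7056 ≡ 1010
2285^16 ≡ 1010^2 = 1020100 ≡ 1349
2285^32 ≡ 1349^2 = 1819801 ≡ 2978
2285^64 ≡ 2978^2 = 8868484 ≡ 2025
2285^128 ≡ 2025^2 = 4100625 ≡ 1437
2285^256 ≡ 1437^2 = 2064969 ≡ 260
2285^512 ≡ 260^2 = 67600 ≡ 1094
2285^1024 ≡ 1094^2 = 1196836 ≡ 2751
1567 = 1024 + 512 + 16 + 8 + 4 + 2 + 1, so 2285^1567 ≡ 2751·1094·1349·1010·84·504·2285 ≡ 436 (mod 3023)
423·436 = 184428 ≡ 25 (mod 3023)
730 ≠ 25; the check fails.

invalid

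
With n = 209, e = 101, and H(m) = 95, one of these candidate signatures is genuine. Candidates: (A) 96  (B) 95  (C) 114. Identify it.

Candidate A: 96^101 mod 209 = 96
Candidate B: 95^101 mod 209 = 95
  → matches H(m) = 95
Candidate C: 114^101 mod 209 = 114

B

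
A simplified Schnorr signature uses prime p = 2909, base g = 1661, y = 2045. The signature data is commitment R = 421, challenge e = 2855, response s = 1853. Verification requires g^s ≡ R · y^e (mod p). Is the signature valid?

invalid

g^s mod p:
1661^1853 mod 2909 = 1063
R · y^e mod p:
2045^2855 mod 2909 = 1996
421·1996 = 840316 ≡ 2524 (mod 2909)
1063 ≠ 2524; the check fails.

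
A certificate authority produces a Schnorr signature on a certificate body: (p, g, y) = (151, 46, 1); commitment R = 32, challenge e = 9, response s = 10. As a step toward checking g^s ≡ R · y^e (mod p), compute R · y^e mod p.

Squares mod 151: 1^1≡1, 1^2≡1, 1^4≡1, 1^8≡1
9 = 8 + 1, so 1^9 ≡ 1·1 ≡ 1 (mod 151)
R · y^e ≡ 32·1 = 32 ≡ 32 (mod 151)

32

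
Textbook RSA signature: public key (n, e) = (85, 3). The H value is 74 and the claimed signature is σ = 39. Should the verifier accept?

accept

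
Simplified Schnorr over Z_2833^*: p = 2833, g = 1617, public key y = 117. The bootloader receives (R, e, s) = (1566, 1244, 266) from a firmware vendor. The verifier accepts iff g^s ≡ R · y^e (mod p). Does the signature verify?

g^s mod p:
Squares mod 2833: 1617^1≡1617, 1617^2≡2663, 1617^4≡570, 1617^8≡1938, 1617^16≡2119, 1617^32≡2689, 1617^64≡905, 1617^128≡288, 1617^256≡787
266 = 256 + 8 + 2, so 1617^266 ≡ 787·1938·2663 ≡ 2472 (mod 2833)
R · y^e mod p:
Squares mod 2833: 117^1≡117, 117^2≡2357, 117^4≡2769, 117^8≡1263, 117^16≡190, 117^32≡2104, 117^64≡1670, 117^128≡1228, 117^256≡828, 117^512≡2831, 117^1024≡4
1244 = 1024 + 128 + 64 + 16 + 8 + 4, so 117^1244 ≡ 4·1228·1670·190·1263·2769 ≡ 1163 (mod 2833)
1566·1163 = 1821258 ≡ 2472 (mod 2833)
2472 ≡ 2472 (mod 2833); signature holds.

verifies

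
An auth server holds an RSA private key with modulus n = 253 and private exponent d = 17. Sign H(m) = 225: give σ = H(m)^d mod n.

(H(m))^2 ≡ 225^2 = 50625 ≡ 25
(H(m))^4 ≡ 25^2 = 625 ≡ 119
(H(m))^8 ≡ 119^2 = 14161 ≡ 246
(H(m))^16 ≡ 246^2 = 60516 ≡ 49
17 = 16 + 1, so (H(m))^17 ≡ 49·225 ≡ 146 (mod 253)

146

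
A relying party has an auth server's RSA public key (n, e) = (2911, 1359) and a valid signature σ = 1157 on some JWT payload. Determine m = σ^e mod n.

1590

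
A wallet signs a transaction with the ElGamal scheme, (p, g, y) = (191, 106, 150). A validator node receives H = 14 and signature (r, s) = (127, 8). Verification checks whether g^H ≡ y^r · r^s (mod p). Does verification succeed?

passes

Left side g^H mod p:
Squares mod 191: 106^1≡106, 106^2≡158, 106^4≡134, 106^8≡2
14 = 8 + 4 + 2, so 106^14 ≡ 2·134·158 ≡ 133 (mod 191)
Right side y^r · r^s mod p:
Squares mod 191: 150^1≡150, 150^2≡153, 150^4≡107, 150^8≡180, 150^16≡121, 150^32≡125, 150^64≡154
127 = 64 + 32 + 16 + 8 + 4 + 2 + 1, so 150^127 ≡ 154·125·121·180·107·153·150 ≡ 125 (mod 191)
Squares mod 191: 127^1≡127, 127^2≡85, 127^4≡158, 127^8≡134
127^8 ≡ 134 (mod 191)
125·134 = 16750 ≡ 133 (mod 191)
133 ≡ 133 (mod 191), so the signature is genuine.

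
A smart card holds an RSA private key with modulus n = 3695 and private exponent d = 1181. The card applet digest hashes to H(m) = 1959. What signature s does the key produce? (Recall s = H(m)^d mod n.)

(H(m))^1181 mod 3695 = 2069

2069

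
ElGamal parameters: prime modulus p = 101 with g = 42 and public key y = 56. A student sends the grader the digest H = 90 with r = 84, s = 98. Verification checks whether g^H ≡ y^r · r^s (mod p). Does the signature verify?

does not verify

Left side g^H mod p:
Squares mod 101: 42^1≡42, 42^2≡47, 42^4≡88, 42^8≡68, 42^16≡79, 42^32≡80, 42^64≡37
90 = 64 + 16 + 8 + 2, so 42^90 ≡ 37·79·68·47 ≡ 14 (mod 101)
Right side y^r · r^s mod p:
Squares mod 101: 56^1≡56, 56^2≡5, 56^4≡25, 56^8≡19, 56^16≡58, 56^32≡31, 56^64≡52
84 = 64 + 16 + 4, so 56^84 ≡ 52·58·25 ≡ 54 (mod 101)
Squares mod 101: 84^1≡84, 84^2≡87, 84^4≡95, 84^8≡36, 84^16≡84, 84^32≡87, 84^64≡95
98 = 64 + 32 + 2, so 84^98 ≡ 95·87·87 ≡ 36 (mod 101)
54·36 = 1944 ≡ 25 (mod 101)
14 ≠ 25, so verification fails.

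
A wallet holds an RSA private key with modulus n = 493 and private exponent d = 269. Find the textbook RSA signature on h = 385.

126

h^2 ≡ 385^2 = 148225 ≡ 325
h^4 ≡ 325^2 = 105625 ≡ 123
h^8 ≡ 123^2 = 15129 ≡ 339
h^16 ≡ 339^2 = 114921 ≡ 52
h^32 ≡ 52^2 = 2704 ≡ 239
h^64 ≡ 239^2 = 57121 ≡ 426
h^128 ≡ 426^2 = 181476 ≡ 52
h^256 ≡ 52^2 = 2704 ≡ 239
269 = 256 + 8 + 4 + 1, so h^269 ≡ 239·339·123·385 ≡ 126 (mod 493)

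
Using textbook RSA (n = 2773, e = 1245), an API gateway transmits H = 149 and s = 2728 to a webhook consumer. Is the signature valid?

s^2 ≡ 2728^2 = 7441984 ≡ 2025
s^4 ≡ 2025^2 = 4100625 ≡ 2131
s^8 ≡ 2131^2 = 4541161 ≡ 1760
s^16 ≡ 1760^2 = 3097600 ≡ 159
s^32 ≡ 159^2 = 25281 ≡ 324
s^64 ≡ 324^2 = 104976 ≡ 2375
s^128 ≡ 2375^2 = 5640625 ≡ 343
s^256 ≡ 343^2 = 117649 ≡ 1183
s^512 ≡ 1183^2 = 1399489 ≡ 1897
s^1024 ≡ 1897^2 = 3598609 ≡ 2028
1245 = 1024 + 128 + 64 + 16 + 8 + 4 + 1, so s^1245 ≡ 2028·343·2375·159·1760·2131·2728 ≡ 149 (mod 2773)
149 = H, so the signature checks out.

valid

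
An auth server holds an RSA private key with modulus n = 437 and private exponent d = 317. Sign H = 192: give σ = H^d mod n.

Squares mod 437: H^1≡192, H^2≡156, H^4≡301, H^8≡142, H^16≡62, H^32≡348, H^64≡55, H^128≡403, H^256≡282
317 = 256 + 32 + 16 + 8 + 4 + 1, so H^317 ≡ 282·348·62·142·301·192 ≡ 262 (mod 437)

262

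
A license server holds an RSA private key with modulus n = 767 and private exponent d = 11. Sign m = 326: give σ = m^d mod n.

92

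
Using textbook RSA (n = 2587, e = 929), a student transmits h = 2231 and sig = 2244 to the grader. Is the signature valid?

valid

Squares mod 2587: sig^1≡2244, sig^2≡1234, sig^4≡1600, sig^8≡1457, sig^16≡1509, sig^32≡521, sig^64≡2393, sig^128≡1418, sig^256≡625, sig^512≡2575
929 = 512 + 256 + 128 + 32 + 1, so sig^929 ≡ 2575·625·1418·521·2244 ≡ 2231 (mod 2587)
2231 = h, so the signature checks out.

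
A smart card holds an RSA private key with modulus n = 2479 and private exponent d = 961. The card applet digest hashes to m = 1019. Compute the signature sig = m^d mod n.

829

m^2 ≡ 1019^2 = 1038361 ≡ 2139
m^4 ≡ 2139^2 = 4575321 ≡ 1566
m^8 ≡ 1566^2 = 2452356 ≡ 625
m^16 ≡ 625^2 = 390625 ≡ 1422
m^32 ≡ 1422^2 = 2022084 ≡ 1699
m^64 ≡ 1699^2 = 2886601 ≡ 1045
m^128 ≡ 1045^2 = 1092025 ≡ 1265
m^256 ≡ 1265^2 = 1600225 ≡ 1270
m^512 ≡ 1270^2 = 1612900 ≡ 1550
961 = 512 + 256 + 128 + 64 + 1, so m^961 ≡ 1550·1270·1265·1045·1019 ≡ 829 (mod 2479)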